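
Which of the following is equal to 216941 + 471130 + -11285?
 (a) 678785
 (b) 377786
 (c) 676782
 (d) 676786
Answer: d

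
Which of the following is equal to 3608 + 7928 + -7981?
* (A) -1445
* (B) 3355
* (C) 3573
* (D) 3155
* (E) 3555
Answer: E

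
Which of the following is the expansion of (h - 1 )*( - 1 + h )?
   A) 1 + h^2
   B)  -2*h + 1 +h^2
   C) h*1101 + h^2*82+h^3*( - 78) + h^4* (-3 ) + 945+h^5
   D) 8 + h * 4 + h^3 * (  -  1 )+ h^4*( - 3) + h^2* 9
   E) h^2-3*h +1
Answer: B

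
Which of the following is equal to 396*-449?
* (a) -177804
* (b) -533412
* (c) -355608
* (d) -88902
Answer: a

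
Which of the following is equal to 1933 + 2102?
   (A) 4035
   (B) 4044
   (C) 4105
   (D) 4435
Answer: A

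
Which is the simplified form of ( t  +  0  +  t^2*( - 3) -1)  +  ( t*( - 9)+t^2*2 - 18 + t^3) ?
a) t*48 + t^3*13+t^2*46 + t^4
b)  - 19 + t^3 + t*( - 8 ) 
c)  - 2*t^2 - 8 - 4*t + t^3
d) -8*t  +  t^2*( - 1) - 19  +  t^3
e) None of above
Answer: d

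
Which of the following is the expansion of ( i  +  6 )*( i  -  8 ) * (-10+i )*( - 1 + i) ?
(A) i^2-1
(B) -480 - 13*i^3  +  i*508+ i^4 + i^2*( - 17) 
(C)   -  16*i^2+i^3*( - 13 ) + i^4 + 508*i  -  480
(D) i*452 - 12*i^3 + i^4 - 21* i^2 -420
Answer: C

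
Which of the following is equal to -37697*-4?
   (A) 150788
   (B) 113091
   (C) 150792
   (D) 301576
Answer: A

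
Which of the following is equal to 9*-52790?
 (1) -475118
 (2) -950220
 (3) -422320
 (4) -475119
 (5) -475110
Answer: 5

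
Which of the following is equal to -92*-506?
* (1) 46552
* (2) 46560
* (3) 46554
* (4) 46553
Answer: 1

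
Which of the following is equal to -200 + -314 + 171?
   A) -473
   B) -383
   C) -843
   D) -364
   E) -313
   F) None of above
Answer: F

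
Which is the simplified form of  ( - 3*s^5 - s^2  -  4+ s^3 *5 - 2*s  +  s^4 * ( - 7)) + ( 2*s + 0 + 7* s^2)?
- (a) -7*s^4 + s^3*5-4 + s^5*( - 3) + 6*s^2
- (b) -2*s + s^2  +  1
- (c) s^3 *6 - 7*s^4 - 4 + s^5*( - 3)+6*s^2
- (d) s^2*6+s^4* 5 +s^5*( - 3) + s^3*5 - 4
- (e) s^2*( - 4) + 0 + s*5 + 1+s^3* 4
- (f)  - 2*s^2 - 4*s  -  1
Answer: a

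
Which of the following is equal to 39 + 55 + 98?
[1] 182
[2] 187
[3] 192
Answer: 3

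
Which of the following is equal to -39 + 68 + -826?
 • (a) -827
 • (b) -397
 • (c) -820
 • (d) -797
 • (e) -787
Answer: d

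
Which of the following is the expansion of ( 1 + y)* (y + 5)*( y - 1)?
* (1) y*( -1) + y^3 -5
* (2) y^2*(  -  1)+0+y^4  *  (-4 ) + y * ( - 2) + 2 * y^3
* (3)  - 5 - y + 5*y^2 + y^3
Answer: 3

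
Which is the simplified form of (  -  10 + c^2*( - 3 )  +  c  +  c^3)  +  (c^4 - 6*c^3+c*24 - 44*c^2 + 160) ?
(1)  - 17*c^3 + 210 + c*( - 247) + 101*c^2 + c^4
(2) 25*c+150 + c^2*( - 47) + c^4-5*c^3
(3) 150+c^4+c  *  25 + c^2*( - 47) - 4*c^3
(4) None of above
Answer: 2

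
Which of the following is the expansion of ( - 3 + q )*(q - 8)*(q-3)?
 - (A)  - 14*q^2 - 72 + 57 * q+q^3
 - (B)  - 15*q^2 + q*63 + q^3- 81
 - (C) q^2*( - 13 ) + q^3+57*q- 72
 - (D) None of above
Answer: A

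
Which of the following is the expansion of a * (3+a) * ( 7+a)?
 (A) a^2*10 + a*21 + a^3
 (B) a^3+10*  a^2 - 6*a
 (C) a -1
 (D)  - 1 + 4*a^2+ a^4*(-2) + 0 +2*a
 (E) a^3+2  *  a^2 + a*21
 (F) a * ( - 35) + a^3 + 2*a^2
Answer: A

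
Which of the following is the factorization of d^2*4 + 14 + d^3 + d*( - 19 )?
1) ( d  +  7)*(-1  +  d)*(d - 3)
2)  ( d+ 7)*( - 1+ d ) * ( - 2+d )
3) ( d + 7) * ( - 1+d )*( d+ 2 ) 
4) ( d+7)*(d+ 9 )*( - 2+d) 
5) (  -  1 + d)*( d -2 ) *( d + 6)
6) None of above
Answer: 2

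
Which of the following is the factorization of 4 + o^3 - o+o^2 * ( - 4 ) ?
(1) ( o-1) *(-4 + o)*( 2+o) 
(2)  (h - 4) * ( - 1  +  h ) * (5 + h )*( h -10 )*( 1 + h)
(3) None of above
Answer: 3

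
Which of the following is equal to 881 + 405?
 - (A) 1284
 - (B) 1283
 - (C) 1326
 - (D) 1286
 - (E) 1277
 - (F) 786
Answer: D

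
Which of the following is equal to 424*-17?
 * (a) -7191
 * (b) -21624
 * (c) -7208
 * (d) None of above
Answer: c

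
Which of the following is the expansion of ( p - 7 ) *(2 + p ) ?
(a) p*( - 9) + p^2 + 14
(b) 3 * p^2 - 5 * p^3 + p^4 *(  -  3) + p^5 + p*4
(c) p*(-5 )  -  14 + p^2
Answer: c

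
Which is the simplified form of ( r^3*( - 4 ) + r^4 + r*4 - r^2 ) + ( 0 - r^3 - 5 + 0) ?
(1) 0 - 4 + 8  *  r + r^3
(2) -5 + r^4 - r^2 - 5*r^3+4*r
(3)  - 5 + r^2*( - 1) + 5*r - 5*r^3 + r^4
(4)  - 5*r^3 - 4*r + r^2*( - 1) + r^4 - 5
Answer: 2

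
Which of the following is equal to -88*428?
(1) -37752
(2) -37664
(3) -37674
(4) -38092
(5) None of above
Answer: 2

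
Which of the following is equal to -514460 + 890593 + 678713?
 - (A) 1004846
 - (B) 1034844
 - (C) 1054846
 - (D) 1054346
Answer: C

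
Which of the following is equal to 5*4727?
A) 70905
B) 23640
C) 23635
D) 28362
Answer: C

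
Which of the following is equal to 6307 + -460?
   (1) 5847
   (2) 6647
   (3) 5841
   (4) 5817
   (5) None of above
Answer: 1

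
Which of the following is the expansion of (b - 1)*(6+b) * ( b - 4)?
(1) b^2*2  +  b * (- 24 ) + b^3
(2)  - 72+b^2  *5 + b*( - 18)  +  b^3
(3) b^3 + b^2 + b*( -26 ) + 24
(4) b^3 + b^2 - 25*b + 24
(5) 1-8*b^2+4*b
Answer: 3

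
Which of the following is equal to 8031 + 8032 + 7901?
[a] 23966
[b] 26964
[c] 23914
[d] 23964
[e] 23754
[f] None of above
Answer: d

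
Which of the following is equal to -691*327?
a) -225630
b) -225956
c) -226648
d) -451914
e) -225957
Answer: e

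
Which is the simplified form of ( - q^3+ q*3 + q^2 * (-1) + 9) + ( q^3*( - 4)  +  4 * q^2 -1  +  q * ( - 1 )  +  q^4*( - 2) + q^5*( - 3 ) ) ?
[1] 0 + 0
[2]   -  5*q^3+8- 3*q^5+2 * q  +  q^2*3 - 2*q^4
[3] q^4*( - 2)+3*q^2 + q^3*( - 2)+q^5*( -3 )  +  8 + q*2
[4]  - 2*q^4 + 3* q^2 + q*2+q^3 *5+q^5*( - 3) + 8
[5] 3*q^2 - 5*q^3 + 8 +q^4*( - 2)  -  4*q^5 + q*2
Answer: 2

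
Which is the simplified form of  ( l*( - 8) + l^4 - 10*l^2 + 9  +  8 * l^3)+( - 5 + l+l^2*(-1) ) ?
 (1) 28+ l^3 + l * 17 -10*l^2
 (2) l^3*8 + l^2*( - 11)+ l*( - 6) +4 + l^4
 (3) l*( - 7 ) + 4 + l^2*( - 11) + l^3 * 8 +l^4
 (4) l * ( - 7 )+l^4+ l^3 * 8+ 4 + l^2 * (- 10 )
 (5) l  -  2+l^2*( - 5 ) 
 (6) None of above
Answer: 3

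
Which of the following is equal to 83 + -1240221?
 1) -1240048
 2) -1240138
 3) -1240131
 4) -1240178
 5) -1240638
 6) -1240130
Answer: 2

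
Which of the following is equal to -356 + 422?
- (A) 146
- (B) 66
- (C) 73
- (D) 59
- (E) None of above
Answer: B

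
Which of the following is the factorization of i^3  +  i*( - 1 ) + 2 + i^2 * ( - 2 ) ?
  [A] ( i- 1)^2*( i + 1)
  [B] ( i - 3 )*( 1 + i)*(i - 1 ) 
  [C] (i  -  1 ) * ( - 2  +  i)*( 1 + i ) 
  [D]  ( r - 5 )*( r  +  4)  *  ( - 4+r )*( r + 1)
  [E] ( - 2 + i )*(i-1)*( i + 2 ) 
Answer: C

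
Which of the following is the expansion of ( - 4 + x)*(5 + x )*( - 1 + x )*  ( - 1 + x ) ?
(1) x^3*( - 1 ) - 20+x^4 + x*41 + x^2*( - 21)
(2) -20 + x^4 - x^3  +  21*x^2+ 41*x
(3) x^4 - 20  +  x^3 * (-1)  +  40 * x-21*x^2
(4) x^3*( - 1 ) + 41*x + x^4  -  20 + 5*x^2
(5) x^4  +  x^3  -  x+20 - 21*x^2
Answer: 1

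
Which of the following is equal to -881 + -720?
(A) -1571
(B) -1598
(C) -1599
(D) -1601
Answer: D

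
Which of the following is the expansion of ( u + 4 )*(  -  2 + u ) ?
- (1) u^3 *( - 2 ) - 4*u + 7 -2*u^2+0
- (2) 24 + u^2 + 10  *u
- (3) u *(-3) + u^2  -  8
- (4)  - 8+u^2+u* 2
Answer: 4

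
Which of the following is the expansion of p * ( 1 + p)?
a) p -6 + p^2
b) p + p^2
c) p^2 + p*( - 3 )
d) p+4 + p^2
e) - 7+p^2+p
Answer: b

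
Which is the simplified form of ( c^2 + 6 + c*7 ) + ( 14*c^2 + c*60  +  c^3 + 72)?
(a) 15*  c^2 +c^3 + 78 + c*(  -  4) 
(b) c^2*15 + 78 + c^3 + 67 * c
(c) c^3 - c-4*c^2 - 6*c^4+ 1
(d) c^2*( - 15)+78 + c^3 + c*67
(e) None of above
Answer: b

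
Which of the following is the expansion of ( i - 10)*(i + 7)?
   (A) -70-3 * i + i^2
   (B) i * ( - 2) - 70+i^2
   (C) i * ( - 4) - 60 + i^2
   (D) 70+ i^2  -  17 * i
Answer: A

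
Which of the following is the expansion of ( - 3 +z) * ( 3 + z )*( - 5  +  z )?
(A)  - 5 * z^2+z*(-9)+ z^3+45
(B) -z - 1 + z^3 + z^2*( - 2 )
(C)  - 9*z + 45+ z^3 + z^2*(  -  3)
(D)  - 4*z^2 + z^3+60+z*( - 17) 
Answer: A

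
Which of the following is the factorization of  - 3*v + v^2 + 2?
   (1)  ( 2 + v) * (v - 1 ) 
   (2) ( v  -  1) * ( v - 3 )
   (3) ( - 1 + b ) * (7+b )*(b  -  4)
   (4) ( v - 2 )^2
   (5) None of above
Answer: 5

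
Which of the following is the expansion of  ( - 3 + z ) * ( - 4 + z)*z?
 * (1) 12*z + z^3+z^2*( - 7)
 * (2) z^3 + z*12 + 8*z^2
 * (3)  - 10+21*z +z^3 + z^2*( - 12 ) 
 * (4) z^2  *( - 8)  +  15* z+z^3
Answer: 1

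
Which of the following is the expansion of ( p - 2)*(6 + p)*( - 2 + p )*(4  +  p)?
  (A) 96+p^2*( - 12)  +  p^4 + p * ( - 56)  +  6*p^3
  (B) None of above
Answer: A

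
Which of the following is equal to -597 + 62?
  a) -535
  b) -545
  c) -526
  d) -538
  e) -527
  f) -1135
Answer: a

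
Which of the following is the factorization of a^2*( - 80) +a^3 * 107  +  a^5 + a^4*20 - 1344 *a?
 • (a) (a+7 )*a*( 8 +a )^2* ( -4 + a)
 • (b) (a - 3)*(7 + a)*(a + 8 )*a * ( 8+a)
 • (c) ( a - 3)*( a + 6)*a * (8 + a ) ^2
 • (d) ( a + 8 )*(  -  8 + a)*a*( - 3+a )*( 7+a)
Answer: b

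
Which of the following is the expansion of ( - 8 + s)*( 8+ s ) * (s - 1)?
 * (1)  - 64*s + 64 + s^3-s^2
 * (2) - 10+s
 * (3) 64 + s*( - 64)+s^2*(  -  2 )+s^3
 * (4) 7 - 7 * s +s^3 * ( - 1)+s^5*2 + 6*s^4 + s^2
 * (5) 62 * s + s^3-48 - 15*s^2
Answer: 1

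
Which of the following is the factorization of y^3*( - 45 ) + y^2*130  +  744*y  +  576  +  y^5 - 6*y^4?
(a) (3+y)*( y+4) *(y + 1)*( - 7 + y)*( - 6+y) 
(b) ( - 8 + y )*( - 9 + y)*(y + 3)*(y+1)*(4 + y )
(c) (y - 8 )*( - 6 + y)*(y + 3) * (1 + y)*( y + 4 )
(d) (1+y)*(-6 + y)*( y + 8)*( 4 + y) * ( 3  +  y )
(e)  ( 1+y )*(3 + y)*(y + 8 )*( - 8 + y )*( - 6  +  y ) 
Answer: c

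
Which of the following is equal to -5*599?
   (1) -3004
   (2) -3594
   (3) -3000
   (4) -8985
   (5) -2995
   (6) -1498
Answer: 5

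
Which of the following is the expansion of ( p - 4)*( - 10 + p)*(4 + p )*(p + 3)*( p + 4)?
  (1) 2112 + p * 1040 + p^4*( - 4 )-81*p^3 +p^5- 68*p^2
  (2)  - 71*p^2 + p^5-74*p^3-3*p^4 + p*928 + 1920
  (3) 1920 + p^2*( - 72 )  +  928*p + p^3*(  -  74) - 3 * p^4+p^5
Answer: 3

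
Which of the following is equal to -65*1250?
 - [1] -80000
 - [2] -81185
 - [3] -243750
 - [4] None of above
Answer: 4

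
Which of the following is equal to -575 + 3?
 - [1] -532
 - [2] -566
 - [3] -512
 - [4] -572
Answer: 4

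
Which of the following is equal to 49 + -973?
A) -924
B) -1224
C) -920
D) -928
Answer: A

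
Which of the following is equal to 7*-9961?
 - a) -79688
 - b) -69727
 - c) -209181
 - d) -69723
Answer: b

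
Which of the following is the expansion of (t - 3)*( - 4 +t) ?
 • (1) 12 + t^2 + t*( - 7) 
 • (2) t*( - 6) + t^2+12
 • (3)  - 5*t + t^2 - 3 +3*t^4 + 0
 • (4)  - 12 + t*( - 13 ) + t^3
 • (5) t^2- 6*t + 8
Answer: 1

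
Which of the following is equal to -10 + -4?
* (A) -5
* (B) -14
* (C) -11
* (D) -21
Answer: B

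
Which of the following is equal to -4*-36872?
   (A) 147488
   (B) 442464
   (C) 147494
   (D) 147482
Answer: A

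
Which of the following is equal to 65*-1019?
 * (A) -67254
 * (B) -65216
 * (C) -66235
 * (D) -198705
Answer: C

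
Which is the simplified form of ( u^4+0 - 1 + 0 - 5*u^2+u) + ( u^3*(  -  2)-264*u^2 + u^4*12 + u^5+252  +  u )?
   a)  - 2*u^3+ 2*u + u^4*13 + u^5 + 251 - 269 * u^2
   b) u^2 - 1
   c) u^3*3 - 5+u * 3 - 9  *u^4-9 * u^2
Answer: a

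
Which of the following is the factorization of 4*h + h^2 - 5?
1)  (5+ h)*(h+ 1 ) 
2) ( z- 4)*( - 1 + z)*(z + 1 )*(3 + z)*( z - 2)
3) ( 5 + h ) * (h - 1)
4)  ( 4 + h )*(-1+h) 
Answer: 3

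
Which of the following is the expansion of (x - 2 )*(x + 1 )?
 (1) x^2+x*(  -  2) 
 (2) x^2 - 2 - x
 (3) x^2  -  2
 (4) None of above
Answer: 2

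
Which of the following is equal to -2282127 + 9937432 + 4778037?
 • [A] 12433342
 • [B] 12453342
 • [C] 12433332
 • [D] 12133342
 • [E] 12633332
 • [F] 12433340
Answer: A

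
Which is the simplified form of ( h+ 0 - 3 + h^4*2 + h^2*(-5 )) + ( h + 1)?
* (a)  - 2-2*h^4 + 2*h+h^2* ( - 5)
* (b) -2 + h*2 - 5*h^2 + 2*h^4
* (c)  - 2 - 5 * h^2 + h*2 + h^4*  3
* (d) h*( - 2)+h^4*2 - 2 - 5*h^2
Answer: b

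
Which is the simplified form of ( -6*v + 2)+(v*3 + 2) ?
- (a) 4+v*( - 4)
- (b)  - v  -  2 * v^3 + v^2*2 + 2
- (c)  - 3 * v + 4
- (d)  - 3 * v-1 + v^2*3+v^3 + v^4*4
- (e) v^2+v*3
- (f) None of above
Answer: c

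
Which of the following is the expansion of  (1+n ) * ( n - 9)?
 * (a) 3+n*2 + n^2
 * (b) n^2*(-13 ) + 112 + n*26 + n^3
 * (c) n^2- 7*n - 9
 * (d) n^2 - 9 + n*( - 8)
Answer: d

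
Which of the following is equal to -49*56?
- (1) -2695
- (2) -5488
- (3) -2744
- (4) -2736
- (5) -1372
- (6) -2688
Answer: 3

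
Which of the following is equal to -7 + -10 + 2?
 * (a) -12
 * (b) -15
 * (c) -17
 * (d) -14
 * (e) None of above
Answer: b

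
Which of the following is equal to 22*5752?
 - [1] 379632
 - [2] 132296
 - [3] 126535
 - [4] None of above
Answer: 4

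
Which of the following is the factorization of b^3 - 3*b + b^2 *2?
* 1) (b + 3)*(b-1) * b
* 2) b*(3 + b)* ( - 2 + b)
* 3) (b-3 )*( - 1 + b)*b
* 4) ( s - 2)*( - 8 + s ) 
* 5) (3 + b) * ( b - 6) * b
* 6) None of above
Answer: 1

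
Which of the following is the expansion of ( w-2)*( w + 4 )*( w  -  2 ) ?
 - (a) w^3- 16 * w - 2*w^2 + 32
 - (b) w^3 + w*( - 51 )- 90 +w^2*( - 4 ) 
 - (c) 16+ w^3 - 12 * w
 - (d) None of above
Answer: c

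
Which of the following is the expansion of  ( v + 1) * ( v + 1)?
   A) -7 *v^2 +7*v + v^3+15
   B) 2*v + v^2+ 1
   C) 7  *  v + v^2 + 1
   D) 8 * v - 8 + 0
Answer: B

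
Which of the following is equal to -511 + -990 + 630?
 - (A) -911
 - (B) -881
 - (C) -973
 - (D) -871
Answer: D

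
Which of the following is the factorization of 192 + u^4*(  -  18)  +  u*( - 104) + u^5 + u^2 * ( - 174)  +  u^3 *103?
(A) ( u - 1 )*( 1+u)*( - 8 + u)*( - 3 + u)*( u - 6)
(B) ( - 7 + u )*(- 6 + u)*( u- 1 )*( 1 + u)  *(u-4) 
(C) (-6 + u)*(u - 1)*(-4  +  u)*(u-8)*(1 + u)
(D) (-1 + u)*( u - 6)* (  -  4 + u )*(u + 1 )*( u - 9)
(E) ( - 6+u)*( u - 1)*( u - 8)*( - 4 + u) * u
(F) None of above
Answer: C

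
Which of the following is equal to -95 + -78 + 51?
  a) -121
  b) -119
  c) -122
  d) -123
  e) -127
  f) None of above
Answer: c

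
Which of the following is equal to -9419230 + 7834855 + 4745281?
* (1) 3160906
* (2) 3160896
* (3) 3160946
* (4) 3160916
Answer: 1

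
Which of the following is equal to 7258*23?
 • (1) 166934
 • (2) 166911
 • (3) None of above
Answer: 1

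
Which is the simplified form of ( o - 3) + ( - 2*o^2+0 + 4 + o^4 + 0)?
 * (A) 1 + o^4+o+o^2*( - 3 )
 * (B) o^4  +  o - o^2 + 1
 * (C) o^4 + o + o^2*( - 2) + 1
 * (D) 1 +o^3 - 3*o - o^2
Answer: C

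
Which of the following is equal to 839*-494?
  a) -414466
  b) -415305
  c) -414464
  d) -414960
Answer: a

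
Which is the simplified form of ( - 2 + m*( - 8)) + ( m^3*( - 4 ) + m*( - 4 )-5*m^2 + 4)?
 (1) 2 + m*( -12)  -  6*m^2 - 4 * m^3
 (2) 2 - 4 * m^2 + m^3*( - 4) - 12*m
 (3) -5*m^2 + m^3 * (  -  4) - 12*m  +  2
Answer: 3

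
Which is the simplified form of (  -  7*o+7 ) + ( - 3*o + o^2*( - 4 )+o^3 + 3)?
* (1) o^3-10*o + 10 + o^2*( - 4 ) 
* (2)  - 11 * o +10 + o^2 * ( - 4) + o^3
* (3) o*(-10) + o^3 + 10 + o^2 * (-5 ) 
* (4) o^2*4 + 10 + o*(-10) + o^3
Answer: 1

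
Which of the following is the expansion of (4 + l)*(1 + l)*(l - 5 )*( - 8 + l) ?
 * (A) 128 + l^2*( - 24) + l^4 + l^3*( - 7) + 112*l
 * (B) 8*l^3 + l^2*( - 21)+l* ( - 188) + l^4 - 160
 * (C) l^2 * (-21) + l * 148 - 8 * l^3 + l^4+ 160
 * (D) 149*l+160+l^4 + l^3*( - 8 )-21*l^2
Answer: C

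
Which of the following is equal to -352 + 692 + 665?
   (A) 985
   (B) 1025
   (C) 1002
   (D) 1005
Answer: D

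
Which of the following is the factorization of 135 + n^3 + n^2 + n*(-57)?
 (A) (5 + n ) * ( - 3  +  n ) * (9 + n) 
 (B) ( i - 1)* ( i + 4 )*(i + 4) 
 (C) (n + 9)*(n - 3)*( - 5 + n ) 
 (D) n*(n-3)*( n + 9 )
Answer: C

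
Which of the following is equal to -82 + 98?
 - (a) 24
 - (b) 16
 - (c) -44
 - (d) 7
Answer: b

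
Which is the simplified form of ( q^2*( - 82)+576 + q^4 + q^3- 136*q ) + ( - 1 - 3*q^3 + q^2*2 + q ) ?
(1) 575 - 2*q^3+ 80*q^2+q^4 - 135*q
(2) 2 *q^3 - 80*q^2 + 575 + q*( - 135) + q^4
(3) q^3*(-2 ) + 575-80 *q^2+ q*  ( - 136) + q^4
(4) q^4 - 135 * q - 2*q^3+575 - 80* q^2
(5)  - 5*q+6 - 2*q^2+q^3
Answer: 4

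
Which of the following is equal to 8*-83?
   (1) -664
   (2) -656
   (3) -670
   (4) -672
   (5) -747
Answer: 1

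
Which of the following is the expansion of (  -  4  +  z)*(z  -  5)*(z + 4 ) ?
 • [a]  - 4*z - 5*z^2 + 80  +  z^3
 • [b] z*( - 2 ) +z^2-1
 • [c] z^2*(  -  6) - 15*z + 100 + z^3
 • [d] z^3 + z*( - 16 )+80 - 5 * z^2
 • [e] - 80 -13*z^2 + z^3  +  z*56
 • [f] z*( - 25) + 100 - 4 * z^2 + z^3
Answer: d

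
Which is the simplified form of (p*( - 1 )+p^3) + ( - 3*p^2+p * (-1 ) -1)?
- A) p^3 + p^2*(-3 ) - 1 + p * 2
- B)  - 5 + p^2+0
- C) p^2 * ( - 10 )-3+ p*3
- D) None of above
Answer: D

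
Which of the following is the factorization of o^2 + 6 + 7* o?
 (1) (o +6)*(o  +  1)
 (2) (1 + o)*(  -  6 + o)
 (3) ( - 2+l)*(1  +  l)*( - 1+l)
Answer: 1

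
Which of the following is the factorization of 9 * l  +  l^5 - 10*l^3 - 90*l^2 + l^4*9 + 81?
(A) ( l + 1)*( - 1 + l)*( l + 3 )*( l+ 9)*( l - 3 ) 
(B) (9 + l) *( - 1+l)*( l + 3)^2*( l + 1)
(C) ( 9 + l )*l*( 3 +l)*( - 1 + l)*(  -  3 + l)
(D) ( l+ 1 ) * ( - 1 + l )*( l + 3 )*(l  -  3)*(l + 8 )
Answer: A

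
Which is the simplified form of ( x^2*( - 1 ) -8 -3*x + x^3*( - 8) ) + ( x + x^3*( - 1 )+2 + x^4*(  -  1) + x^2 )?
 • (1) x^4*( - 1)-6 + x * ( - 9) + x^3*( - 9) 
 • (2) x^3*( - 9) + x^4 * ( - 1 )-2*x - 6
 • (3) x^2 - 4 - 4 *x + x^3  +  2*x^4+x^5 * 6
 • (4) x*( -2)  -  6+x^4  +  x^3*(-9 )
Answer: 2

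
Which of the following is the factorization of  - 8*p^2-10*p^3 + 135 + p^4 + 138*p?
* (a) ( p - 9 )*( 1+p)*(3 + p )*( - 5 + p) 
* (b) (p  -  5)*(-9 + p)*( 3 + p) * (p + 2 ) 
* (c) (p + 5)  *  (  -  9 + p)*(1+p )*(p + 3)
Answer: a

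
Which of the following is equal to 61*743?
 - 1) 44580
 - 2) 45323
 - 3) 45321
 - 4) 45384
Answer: 2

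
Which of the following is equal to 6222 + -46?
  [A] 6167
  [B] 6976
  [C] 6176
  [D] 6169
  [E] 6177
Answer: C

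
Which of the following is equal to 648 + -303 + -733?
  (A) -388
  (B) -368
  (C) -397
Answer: A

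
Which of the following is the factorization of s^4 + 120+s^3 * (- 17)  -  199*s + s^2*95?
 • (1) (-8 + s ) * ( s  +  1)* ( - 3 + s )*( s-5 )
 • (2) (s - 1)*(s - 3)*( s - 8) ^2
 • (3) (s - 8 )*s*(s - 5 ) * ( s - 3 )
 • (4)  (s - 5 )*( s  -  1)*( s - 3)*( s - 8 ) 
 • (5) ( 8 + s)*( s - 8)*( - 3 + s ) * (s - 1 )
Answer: 4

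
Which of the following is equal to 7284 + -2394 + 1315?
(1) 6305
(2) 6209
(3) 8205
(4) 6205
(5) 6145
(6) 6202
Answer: 4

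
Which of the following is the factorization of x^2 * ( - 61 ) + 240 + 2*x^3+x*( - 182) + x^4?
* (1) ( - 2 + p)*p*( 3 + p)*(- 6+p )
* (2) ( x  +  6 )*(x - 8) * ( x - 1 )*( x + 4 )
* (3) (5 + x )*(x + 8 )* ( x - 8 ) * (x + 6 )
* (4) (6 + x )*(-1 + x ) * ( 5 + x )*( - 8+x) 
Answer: 4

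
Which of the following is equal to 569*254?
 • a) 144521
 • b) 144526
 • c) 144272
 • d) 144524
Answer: b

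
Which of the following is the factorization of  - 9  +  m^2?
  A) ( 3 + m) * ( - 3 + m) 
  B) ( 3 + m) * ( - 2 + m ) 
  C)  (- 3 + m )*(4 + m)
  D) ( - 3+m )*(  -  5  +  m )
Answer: A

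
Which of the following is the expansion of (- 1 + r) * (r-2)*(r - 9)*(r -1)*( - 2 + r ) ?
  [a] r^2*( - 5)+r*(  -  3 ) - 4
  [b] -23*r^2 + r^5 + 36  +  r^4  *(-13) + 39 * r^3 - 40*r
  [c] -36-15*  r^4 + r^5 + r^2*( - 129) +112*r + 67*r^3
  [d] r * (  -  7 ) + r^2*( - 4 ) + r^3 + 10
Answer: c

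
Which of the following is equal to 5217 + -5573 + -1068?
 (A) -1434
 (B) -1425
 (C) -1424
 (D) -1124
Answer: C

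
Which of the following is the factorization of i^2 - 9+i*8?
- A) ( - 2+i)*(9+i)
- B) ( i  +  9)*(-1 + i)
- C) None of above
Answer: B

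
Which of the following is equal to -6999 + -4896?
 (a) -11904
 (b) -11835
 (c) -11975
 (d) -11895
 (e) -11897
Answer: d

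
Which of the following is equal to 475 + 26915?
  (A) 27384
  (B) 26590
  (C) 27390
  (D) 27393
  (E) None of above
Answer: C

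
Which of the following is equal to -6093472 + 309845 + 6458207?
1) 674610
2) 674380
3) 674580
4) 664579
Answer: 3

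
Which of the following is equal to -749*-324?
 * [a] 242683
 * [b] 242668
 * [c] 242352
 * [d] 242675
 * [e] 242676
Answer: e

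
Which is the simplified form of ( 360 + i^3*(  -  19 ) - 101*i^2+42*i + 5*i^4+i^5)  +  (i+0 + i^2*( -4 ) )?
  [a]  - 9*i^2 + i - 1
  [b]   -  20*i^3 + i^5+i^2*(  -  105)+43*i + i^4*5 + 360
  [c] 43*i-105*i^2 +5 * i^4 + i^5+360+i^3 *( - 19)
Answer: c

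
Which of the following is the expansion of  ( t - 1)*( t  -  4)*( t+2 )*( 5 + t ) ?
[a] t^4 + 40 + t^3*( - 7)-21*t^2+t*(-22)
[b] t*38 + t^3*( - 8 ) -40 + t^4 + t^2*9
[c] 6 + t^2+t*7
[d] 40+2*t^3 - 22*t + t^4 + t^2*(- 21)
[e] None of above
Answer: d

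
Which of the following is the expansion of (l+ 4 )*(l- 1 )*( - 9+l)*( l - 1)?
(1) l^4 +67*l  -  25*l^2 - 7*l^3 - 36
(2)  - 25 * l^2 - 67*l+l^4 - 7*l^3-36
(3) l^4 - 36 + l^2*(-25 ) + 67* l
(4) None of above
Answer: 1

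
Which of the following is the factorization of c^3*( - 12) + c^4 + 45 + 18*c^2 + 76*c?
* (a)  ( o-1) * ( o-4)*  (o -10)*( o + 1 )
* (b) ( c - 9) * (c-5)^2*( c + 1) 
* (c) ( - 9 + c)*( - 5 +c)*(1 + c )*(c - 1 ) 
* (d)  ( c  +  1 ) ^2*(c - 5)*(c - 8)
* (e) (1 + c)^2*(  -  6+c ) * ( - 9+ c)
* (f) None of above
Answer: f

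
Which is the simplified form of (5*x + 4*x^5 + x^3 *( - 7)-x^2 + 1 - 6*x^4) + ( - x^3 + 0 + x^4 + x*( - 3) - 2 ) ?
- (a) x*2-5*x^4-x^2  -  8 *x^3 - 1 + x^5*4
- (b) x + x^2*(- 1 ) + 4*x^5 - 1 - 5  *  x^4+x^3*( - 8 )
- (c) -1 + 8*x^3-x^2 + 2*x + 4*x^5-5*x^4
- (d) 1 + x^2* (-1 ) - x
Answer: a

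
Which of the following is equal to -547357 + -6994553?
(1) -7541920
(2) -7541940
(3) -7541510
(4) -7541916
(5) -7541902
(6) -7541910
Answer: 6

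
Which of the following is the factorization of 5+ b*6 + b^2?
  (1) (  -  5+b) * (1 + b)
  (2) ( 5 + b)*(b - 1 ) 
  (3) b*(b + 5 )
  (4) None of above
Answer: 4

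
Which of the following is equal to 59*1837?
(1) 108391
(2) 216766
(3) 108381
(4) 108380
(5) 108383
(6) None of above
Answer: 5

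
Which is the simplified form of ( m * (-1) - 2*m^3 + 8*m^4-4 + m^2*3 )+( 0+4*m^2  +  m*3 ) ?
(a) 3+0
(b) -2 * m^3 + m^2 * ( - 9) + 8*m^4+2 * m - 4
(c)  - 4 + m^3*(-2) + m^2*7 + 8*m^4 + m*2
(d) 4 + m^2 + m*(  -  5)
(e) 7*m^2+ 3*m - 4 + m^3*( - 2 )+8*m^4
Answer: c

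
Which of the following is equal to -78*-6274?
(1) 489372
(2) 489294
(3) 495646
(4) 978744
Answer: 1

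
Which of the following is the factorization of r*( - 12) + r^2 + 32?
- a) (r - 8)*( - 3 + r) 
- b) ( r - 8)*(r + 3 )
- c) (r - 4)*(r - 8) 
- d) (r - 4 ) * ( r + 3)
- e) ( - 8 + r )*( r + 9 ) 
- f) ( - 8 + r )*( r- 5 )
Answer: c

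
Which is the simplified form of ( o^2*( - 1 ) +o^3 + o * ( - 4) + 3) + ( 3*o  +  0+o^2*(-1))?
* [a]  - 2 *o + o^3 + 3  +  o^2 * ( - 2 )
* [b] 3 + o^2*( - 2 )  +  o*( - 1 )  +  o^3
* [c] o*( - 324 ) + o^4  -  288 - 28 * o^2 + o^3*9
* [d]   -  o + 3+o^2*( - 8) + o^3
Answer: b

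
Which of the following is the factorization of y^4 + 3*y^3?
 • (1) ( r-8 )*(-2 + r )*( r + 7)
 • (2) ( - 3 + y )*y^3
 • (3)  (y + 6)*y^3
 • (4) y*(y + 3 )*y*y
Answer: 4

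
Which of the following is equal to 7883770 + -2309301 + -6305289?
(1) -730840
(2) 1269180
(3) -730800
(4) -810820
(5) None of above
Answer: 5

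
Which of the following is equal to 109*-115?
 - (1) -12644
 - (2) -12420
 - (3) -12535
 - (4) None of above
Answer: 3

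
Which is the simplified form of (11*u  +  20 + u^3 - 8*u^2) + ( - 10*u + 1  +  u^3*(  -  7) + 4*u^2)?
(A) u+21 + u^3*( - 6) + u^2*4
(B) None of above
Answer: B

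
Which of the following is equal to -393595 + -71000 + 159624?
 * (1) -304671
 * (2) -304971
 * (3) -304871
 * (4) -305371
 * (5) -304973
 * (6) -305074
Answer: 2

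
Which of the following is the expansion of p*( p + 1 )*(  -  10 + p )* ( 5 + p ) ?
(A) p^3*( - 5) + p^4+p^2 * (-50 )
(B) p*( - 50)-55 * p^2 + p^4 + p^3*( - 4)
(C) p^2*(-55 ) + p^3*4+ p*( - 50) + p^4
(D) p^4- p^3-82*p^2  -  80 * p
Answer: B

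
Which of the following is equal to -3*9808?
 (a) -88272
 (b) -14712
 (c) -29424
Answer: c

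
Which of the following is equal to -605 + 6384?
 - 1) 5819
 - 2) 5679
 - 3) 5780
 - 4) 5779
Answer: 4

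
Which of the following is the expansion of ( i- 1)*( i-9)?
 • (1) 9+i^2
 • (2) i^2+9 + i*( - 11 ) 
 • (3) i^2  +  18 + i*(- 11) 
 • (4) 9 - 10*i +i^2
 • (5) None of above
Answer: 4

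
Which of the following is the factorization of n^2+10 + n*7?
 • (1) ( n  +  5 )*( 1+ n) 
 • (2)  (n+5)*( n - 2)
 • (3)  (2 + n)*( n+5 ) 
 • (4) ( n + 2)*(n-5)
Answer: 3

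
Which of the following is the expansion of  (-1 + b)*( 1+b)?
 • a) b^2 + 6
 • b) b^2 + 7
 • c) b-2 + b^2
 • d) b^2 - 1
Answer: d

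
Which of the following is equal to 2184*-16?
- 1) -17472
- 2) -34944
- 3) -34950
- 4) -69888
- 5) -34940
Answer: 2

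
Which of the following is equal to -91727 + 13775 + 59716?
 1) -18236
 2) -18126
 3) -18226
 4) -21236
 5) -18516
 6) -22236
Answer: 1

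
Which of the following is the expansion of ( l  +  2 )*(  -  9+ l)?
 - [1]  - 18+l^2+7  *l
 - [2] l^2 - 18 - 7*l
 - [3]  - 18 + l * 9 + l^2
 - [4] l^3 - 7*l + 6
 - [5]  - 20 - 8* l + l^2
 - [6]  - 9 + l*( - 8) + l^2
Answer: 2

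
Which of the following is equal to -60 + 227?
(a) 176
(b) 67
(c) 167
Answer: c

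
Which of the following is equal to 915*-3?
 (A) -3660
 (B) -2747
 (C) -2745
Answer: C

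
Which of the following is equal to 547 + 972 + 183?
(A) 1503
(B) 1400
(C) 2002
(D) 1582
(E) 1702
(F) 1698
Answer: E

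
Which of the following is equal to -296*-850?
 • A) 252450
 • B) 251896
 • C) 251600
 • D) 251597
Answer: C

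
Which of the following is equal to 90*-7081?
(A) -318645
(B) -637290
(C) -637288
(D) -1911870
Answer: B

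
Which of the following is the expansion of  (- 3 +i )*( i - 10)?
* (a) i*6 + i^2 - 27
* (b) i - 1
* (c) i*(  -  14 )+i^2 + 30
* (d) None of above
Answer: d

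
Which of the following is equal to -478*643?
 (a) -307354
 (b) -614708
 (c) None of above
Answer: a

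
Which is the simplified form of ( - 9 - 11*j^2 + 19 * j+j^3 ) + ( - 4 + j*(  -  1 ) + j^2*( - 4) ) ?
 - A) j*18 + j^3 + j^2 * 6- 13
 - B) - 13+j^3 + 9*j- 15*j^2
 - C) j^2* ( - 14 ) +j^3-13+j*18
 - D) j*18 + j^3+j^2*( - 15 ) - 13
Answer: D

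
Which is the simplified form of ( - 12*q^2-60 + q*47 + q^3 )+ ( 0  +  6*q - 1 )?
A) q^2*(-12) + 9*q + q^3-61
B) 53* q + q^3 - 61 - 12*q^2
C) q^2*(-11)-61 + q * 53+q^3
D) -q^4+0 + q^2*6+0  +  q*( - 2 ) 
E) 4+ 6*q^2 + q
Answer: B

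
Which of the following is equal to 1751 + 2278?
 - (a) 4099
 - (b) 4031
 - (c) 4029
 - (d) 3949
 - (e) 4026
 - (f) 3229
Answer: c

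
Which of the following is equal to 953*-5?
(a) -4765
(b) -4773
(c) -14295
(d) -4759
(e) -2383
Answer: a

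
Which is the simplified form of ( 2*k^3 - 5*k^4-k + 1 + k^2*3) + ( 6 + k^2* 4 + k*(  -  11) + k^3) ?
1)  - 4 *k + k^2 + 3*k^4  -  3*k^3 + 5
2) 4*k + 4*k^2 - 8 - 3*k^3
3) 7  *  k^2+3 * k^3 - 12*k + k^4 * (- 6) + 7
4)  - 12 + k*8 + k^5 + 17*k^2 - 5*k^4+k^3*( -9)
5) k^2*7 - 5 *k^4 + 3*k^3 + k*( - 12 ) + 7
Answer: 5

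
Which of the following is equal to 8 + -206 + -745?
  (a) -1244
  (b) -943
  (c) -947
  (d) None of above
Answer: b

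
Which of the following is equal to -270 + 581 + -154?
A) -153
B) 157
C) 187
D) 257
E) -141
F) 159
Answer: B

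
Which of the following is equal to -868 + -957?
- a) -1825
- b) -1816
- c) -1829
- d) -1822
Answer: a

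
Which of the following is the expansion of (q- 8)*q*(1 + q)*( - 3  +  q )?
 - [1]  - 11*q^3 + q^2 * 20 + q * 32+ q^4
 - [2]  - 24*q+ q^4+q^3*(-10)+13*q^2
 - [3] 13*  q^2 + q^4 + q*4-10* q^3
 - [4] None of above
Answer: 4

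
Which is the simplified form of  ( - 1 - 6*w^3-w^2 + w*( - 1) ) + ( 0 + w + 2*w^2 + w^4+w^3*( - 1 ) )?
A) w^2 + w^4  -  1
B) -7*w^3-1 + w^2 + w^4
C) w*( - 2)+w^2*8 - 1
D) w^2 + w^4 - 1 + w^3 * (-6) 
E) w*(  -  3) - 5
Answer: B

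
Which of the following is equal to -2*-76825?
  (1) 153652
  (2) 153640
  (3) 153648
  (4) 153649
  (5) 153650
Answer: 5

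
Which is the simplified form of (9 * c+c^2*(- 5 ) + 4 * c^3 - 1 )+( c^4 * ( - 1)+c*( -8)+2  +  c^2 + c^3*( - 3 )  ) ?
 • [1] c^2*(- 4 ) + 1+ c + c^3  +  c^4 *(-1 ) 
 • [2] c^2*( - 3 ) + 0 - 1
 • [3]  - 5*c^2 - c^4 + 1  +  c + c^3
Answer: 1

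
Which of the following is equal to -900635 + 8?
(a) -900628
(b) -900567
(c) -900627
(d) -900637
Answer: c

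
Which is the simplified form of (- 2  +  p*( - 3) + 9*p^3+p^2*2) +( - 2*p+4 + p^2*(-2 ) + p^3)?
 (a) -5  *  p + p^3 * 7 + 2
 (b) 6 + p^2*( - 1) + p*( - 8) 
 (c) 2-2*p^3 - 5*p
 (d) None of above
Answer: d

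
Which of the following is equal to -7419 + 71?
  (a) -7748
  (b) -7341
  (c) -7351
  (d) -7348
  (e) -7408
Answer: d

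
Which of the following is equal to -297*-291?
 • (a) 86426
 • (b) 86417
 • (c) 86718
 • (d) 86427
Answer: d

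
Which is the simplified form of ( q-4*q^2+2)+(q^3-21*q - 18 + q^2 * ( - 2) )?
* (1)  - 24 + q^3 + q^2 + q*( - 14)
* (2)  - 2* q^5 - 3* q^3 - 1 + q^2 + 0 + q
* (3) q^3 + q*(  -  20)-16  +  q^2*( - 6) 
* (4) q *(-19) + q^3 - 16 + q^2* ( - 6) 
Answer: 3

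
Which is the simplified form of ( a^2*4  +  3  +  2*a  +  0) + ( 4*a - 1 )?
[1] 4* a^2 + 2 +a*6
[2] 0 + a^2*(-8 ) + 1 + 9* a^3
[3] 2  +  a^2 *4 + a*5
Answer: 1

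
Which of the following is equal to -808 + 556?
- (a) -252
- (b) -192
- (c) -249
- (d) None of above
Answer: a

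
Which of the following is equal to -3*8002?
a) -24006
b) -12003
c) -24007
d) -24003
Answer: a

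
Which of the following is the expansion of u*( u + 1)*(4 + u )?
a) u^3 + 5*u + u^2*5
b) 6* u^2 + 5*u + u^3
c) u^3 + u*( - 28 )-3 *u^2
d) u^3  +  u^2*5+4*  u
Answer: d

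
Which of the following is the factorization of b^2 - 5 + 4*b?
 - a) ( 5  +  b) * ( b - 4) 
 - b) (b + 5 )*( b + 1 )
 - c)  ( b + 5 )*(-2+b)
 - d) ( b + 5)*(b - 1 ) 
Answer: d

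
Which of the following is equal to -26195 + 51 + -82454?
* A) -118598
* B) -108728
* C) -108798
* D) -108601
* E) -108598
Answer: E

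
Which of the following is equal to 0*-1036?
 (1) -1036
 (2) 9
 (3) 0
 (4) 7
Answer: 3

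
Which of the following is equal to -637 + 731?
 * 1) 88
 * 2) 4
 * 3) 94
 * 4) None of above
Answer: 3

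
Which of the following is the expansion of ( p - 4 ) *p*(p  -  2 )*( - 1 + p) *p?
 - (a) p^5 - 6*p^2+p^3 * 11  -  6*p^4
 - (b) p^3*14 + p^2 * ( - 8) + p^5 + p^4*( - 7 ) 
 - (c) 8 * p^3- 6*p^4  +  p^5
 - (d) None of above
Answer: b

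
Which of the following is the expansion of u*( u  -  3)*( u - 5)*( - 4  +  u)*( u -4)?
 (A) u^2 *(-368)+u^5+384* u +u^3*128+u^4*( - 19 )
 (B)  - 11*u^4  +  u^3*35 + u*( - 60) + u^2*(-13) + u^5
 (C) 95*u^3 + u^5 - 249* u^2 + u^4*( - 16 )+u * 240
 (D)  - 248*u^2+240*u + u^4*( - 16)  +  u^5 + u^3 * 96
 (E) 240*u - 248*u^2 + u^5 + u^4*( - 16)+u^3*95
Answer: E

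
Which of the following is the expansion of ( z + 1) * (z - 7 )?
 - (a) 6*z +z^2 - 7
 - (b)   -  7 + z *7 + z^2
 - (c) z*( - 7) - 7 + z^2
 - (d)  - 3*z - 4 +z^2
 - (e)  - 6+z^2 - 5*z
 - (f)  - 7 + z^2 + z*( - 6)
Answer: f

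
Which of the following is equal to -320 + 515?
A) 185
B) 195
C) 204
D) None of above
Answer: B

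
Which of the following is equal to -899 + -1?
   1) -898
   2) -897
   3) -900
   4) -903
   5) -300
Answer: 3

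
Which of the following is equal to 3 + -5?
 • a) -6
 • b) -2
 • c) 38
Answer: b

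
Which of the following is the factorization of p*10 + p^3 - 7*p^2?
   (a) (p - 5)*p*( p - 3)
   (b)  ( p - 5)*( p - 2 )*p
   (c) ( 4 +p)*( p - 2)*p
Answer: b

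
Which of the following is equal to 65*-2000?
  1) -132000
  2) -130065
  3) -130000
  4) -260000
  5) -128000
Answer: 3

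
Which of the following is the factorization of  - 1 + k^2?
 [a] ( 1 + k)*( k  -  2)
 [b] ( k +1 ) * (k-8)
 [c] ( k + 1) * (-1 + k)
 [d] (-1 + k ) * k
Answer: c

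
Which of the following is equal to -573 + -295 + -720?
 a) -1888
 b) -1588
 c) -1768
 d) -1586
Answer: b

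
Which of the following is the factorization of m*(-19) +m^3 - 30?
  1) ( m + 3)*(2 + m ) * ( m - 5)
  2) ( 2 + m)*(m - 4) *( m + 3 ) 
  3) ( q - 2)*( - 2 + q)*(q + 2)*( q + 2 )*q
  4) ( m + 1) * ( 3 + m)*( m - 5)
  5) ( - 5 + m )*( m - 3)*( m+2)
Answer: 1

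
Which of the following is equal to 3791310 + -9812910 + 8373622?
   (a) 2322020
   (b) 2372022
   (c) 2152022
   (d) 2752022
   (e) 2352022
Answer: e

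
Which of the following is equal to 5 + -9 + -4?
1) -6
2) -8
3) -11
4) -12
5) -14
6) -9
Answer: 2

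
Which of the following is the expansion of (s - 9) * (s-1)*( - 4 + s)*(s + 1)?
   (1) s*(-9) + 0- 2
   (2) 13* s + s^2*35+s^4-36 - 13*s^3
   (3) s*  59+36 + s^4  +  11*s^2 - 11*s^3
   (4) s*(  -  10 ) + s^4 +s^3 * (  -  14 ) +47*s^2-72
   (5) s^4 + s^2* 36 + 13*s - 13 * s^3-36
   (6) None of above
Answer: 2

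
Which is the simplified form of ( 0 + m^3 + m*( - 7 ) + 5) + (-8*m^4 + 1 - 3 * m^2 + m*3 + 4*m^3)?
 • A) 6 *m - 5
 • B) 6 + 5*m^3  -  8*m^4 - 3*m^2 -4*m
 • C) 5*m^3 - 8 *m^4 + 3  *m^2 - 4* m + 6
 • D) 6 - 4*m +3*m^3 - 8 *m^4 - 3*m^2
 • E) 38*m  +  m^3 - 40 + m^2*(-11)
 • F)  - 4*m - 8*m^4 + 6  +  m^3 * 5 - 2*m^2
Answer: B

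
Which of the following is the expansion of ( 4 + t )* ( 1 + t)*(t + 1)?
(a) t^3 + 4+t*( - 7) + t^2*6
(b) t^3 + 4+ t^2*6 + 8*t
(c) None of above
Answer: c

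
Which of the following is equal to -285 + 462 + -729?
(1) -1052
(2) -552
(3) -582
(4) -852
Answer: 2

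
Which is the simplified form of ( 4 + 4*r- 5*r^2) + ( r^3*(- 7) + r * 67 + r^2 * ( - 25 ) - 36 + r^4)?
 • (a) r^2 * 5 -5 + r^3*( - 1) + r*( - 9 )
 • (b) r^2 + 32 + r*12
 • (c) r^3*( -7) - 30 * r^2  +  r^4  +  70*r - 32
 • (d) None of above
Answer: d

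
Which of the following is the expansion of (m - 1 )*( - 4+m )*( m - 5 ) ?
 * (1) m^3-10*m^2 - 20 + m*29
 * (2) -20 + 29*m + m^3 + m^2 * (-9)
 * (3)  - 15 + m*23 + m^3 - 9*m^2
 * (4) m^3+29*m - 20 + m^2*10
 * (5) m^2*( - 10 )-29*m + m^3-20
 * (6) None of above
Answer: 1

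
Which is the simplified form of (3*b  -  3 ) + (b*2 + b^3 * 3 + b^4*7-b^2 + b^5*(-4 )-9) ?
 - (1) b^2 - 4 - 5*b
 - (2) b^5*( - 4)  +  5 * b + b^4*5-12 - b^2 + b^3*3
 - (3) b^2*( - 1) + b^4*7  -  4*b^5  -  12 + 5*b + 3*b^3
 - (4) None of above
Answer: 3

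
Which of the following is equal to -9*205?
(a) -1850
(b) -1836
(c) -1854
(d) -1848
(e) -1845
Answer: e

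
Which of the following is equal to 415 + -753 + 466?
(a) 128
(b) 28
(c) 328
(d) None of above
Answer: a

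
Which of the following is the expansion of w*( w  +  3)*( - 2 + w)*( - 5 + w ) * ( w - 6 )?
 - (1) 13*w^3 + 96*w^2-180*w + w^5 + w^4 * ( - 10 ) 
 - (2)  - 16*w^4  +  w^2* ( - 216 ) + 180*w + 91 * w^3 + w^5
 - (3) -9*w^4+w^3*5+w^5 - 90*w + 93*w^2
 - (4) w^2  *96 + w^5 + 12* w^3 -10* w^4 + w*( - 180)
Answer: 1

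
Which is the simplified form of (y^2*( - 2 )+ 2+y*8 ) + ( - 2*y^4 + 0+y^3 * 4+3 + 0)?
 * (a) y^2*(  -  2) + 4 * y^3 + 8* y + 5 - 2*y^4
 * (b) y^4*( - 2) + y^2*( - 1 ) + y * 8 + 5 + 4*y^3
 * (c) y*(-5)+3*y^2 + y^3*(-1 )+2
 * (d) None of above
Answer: a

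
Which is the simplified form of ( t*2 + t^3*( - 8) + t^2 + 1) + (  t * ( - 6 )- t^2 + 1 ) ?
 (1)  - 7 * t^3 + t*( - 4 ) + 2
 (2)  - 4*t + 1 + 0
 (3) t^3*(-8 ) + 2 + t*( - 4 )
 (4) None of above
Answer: 3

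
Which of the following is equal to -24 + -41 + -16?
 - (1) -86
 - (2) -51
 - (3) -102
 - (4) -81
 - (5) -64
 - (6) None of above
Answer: 4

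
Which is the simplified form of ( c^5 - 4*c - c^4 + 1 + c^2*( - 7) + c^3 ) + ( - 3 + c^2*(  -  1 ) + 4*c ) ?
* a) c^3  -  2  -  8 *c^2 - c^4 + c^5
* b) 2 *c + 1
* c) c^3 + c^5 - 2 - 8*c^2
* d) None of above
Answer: a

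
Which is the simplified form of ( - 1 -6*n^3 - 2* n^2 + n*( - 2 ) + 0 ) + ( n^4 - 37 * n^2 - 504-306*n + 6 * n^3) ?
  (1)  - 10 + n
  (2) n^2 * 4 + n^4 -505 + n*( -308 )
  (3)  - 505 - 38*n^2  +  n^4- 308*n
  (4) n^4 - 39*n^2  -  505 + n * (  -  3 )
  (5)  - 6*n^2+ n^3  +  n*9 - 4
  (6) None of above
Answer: 6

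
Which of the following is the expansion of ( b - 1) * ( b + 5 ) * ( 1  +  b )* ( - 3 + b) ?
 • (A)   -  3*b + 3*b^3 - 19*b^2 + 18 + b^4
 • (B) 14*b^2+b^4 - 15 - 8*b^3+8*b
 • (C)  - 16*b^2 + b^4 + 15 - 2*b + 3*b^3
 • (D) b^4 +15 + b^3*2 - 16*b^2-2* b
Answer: D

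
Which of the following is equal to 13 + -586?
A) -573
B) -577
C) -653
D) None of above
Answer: A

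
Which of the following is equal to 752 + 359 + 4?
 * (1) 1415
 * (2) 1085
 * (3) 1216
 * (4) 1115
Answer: 4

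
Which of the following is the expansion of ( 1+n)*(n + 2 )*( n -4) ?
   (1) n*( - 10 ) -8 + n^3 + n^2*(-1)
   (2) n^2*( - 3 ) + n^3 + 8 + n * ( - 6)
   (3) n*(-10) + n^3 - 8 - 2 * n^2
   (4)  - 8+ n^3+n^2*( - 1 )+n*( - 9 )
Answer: 1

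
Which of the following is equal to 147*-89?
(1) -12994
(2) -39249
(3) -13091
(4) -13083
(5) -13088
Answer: 4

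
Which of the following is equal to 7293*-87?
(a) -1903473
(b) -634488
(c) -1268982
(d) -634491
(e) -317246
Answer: d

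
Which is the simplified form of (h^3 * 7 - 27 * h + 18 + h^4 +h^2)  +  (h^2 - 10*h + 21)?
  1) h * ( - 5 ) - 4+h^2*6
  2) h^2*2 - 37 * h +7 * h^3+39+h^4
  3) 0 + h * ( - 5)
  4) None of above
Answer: 2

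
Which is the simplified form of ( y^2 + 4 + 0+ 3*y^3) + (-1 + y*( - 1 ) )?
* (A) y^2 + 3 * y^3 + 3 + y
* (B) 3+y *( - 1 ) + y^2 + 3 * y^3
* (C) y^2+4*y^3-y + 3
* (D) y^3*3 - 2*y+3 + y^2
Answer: B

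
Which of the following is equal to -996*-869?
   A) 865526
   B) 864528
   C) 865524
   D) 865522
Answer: C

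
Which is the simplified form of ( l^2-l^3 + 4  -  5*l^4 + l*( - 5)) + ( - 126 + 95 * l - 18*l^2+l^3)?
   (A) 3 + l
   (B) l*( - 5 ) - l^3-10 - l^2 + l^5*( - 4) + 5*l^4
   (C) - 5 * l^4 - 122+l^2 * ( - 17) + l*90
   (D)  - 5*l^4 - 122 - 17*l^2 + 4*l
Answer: C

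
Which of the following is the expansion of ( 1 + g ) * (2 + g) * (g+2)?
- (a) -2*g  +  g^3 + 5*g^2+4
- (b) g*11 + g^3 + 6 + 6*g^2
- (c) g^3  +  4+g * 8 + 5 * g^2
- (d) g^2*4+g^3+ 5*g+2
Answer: c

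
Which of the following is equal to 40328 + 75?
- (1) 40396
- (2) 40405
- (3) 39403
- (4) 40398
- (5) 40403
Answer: 5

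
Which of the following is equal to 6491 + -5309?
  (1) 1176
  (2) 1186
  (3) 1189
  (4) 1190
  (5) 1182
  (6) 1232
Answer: 5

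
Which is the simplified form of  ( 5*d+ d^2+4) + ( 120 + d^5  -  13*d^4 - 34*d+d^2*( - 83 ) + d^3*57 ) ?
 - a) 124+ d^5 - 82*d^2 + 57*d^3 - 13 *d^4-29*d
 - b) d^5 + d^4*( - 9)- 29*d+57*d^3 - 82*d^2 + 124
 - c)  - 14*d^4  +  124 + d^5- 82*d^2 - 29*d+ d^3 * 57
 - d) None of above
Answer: a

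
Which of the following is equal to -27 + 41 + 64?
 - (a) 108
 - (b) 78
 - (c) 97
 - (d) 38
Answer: b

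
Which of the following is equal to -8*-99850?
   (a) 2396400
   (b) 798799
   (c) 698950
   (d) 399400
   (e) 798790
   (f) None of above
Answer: f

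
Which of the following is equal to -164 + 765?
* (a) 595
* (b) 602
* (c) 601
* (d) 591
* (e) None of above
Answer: c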